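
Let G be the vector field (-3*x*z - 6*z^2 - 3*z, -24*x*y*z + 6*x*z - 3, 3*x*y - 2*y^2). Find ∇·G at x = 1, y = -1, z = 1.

-27

∂G₁/∂x = -3*z
∂G₂/∂y = -24*x*z
∂G₃/∂z = 0
∇·G = -24*x*z - 3*z
At (1, -1, 1): -27.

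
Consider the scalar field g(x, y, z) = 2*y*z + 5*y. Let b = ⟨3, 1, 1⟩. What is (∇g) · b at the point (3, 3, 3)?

∂g/∂x = 0
∂g/∂y = 2*z + 5
∂g/∂z = 2*y
∇g at (3, 3, 3) = (0, 11, 6)
∇g · b = (0)(3) + (11)(1) + (6)(1) = 17

17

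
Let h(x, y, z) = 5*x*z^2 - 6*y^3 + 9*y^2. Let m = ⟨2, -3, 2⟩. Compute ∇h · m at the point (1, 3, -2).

∂h/∂x = 5*z^2
∂h/∂y = -18*y^2 + 18*y
∂h/∂z = 10*x*z
∇h at (1, 3, -2) = (20, -108, -20)
∇h · m = (20)(2) + (-108)(-3) + (-20)(2) = 324

324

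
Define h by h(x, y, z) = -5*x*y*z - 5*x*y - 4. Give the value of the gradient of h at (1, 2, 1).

(-20, -10, -10)

∂h/∂x = -5*y*z - 5*y
∂h/∂y = -5*x*z - 5*x
∂h/∂z = -5*x*y
∇h = (-5*y*z - 5*y, -5*x*z - 5*x, -5*x*y)
At (1, 2, 1): (-20, -10, -10).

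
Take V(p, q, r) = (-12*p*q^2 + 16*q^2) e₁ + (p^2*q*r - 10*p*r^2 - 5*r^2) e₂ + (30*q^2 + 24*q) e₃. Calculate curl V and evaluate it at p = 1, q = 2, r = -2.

(82, 0, -64)

(∇×V)₁ = ∂V₃/∂q − ∂V₂/∂r = -p^2*q + 20*p*r + 60*q + 10*r + 24
(∇×V)₂ = ∂V₁/∂r − ∂V₃/∂p = 0
(∇×V)₃ = ∂V₂/∂p − ∂V₁/∂q = 2*p*q*r + 24*p*q - 32*q - 10*r^2
∇×V = (-p^2*q + 20*p*r + 60*q + 10*r + 24, 0, 2*p*q*r + 24*p*q - 32*q - 10*r^2)
At (1, 2, -2): (82, 0, -64).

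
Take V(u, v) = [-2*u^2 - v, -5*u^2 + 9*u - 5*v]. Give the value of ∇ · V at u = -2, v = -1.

3

∂V₁/∂u = -4*u
∂V₂/∂v = -5
∇·V = -4*u - 5
At (-2, -1): 3.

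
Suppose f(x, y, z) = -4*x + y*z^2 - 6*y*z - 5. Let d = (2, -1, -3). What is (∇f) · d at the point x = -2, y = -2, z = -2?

∂f/∂x = -4
∂f/∂y = z^2 - 6*z
∂f/∂z = 2*y*z - 6*y
∇f at (-2, -2, -2) = (-4, 16, 20)
∇f · d = (-4)(2) + (16)(-1) + (20)(-3) = -84

-84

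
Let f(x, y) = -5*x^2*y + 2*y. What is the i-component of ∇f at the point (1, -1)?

10

(∇f)_1 = ∂f/∂x = -10*x*y
At (1, -1): 10.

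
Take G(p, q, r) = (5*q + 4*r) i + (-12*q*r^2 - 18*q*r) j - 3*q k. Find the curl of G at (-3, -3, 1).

(-129, 4, -5)

(∇×G)₁ = ∂G₃/∂q − ∂G₂/∂r = 24*q*r + 18*q - 3
(∇×G)₂ = ∂G₁/∂r − ∂G₃/∂p = 4
(∇×G)₃ = ∂G₂/∂p − ∂G₁/∂q = -5
∇×G = (24*q*r + 18*q - 3, 4, -5)
At (-3, -3, 1): (-129, 4, -5).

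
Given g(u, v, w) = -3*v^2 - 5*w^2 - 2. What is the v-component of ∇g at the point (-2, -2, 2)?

12

(∇g)_2 = ∂g/∂v = -6*v
At (-2, -2, 2): 12.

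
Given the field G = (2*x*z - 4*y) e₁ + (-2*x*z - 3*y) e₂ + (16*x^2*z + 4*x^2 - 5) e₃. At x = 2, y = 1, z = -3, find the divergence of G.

55

∂G₁/∂x = 2*z
∂G₂/∂y = -3
∂G₃/∂z = 16*x^2
∇·G = 16*x^2 + 2*z - 3
At (2, 1, -3): 55.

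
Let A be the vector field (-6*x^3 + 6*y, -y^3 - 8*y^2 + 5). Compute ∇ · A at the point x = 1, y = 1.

∂A₁/∂x = -18*x^2
∂A₂/∂y = -3*y^2 - 16*y
∇·A = -18*x^2 - 3*y^2 - 16*y
At (1, 1): -37.

-37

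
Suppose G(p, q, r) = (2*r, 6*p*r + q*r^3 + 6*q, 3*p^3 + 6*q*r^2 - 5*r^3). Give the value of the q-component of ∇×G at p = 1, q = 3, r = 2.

(∇×G)_2 = ∂G₁/∂r − ∂G₃/∂p
= 2 − (9*p^2)
= -9*p^2 + 2
At (1, 3, 2): -7.

-7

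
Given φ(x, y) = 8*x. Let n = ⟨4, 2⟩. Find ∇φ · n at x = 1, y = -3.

32

∂φ/∂x = 8
∂φ/∂y = 0
∇φ at (1, -3) = (8, 0)
∇φ · n = (8)(4) + (0)(2) = 32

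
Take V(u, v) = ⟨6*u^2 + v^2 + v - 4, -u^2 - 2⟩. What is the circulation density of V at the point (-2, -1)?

5

∂V₂/∂u = -2*u
∂V₁/∂v = 2*v + 1
Scalar curl = -2*u - 2*v - 1
At (-2, -1): 5.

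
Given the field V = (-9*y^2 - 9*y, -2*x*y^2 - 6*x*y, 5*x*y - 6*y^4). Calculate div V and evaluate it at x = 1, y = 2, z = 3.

-14

∂V₁/∂x = 0
∂V₂/∂y = -4*x*y - 6*x
∂V₃/∂z = 0
∇·V = -4*x*y - 6*x
At (1, 2, 3): -14.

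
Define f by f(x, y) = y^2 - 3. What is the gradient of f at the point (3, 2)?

(0, 4)

∂f/∂x = 0
∂f/∂y = 2*y
∇f = (0, 2*y)
At (3, 2): (0, 4).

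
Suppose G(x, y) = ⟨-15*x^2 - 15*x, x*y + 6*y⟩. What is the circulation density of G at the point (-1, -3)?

-3

∂G₂/∂x = y
∂G₁/∂y = 0
Scalar curl = y
At (-1, -3): -3.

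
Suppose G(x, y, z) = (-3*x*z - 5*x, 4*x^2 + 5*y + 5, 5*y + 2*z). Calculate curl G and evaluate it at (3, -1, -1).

(∇×G)₁ = ∂G₃/∂y − ∂G₂/∂z = 5
(∇×G)₂ = ∂G₁/∂z − ∂G₃/∂x = -3*x
(∇×G)₃ = ∂G₂/∂x − ∂G₁/∂y = 8*x
∇×G = (5, -3*x, 8*x)
At (3, -1, -1): (5, -9, 24).

(5, -9, 24)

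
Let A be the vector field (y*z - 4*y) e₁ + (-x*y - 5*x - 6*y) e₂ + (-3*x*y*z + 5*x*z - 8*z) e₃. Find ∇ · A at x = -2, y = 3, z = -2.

∂A₁/∂x = 0
∂A₂/∂y = -x - 6
∂A₃/∂z = -3*x*y + 5*x - 8
∇·A = -3*x*y + 4*x - 14
At (-2, 3, -2): -4.

-4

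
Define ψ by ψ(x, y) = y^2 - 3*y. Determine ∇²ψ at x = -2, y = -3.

∂²ψ/∂x² = 0
∂²ψ/∂y² = 2
∇²ψ = 2
At (-2, -3): 2.

2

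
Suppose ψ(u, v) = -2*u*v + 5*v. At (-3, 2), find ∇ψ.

(-4, 11)

∂ψ/∂u = -2*v
∂ψ/∂v = -2*u + 5
∇ψ = (-2*v, -2*u + 5)
At (-3, 2): (-4, 11).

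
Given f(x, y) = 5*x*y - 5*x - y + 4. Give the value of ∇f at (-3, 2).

(5, -16)

∂f/∂x = 5*y - 5
∂f/∂y = 5*x - 1
∇f = (5*y - 5, 5*x - 1)
At (-3, 2): (5, -16).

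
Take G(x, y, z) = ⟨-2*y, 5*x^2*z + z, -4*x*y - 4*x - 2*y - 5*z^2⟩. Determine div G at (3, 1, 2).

-20

∂G₁/∂x = 0
∂G₂/∂y = 0
∂G₃/∂z = -10*z
∇·G = -10*z
At (3, 1, 2): -20.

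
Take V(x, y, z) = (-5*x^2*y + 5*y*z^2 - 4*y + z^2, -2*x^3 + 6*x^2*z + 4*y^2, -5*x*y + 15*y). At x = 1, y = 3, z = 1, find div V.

-6

∂V₁/∂x = -10*x*y
∂V₂/∂y = 8*y
∂V₃/∂z = 0
∇·V = -10*x*y + 8*y
At (1, 3, 1): -6.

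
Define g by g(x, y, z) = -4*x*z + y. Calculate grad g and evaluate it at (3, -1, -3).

(12, 1, -12)

∂g/∂x = -4*z
∂g/∂y = 1
∂g/∂z = -4*x
∇g = (-4*z, 1, -4*x)
At (3, -1, -3): (12, 1, -12).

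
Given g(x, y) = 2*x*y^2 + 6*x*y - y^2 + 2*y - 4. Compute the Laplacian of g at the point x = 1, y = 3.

2

∂²g/∂x² = 0
∂²g/∂y² = 2*(2*x - 1)
∇²g = 4*x - 2
At (1, 3): 2.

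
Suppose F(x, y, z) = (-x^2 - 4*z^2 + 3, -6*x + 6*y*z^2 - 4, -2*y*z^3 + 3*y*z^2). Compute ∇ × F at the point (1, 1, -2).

(∇×F)₁ = ∂F₃/∂y − ∂F₂/∂z = -12*y*z - 2*z^3 + 3*z^2
(∇×F)₂ = ∂F₁/∂z − ∂F₃/∂x = -8*z
(∇×F)₃ = ∂F₂/∂x − ∂F₁/∂y = -6
∇×F = (-12*y*z - 2*z^3 + 3*z^2, -8*z, -6)
At (1, 1, -2): (52, 16, -6).

(52, 16, -6)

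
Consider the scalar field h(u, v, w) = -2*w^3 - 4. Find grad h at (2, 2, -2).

∂h/∂u = 0
∂h/∂v = 0
∂h/∂w = -6*w^2
∇h = (0, 0, -6*w^2)
At (2, 2, -2): (0, 0, -24).

(0, 0, -24)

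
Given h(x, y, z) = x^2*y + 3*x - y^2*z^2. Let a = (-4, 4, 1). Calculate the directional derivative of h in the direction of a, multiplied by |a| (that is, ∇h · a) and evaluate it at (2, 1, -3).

-78

∂h/∂x = 2*x*y + 3
∂h/∂y = x^2 - 2*y*z^2
∂h/∂z = -2*y^2*z
∇h at (2, 1, -3) = (7, -14, 6)
∇h · a = (7)(-4) + (-14)(4) + (6)(1) = -78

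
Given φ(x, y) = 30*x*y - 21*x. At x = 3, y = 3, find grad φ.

(69, 90)

∂φ/∂x = 30*y - 21
∂φ/∂y = 30*x
∇φ = (30*y - 21, 30*x)
At (3, 3): (69, 90).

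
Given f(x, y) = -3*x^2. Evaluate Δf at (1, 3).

-6

∂²f/∂x² = -6
∂²f/∂y² = 0
∇²f = -6
At (1, 3): -6.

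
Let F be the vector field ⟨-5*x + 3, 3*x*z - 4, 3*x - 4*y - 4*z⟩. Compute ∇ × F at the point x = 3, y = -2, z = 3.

(-13, -3, 9)

(∇×F)₁ = ∂F₃/∂y − ∂F₂/∂z = -3*x - 4
(∇×F)₂ = ∂F₁/∂z − ∂F₃/∂x = -3
(∇×F)₃ = ∂F₂/∂x − ∂F₁/∂y = 3*z
∇×F = (-3*x - 4, -3, 3*z)
At (3, -2, 3): (-13, -3, 9).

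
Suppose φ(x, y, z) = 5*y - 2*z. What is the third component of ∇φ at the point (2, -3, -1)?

-2

(∇φ)_3 = ∂φ/∂z = -2
At (2, -3, -1): -2.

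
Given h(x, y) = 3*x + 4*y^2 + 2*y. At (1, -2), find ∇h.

∂h/∂x = 3
∂h/∂y = 8*y + 2
∇h = (3, 8*y + 2)
At (1, -2): (3, -14).

(3, -14)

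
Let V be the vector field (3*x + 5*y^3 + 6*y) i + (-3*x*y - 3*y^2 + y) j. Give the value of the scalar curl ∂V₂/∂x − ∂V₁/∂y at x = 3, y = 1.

-24

∂V₂/∂x = -3*y
∂V₁/∂y = 15*y^2 + 6
Scalar curl = -15*y^2 - 3*y - 6
At (3, 1): -24.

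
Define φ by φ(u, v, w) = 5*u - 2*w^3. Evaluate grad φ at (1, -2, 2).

(5, 0, -24)

∂φ/∂u = 5
∂φ/∂v = 0
∂φ/∂w = -6*w^2
∇φ = (5, 0, -6*w^2)
At (1, -2, 2): (5, 0, -24).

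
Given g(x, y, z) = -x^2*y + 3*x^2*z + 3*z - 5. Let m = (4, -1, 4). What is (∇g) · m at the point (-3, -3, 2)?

-87

∂g/∂x = -2*x*y + 6*x*z
∂g/∂y = -x^2
∂g/∂z = 3*x^2 + 3
∇g at (-3, -3, 2) = (-54, -9, 30)
∇g · m = (-54)(4) + (-9)(-1) + (30)(4) = -87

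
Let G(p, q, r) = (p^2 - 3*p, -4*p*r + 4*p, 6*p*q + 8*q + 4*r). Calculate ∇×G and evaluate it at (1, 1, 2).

(∇×G)₁ = ∂G₃/∂q − ∂G₂/∂r = 10*p + 8
(∇×G)₂ = ∂G₁/∂r − ∂G₃/∂p = -6*q
(∇×G)₃ = ∂G₂/∂p − ∂G₁/∂q = -4*r + 4
∇×G = (10*p + 8, -6*q, -4*r + 4)
At (1, 1, 2): (18, -6, -4).

(18, -6, -4)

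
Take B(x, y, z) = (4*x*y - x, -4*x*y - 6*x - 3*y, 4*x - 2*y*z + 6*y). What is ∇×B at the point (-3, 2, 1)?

(4, -4, -2)

(∇×B)₁ = ∂B₃/∂y − ∂B₂/∂z = -2*z + 6
(∇×B)₂ = ∂B₁/∂z − ∂B₃/∂x = -4
(∇×B)₃ = ∂B₂/∂x − ∂B₁/∂y = -4*x - 4*y - 6
∇×B = (-2*z + 6, -4, -4*x - 4*y - 6)
At (-3, 2, 1): (4, -4, -2).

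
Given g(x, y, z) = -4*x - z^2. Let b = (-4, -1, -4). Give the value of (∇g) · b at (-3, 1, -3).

∂g/∂x = -4
∂g/∂y = 0
∂g/∂z = -2*z
∇g at (-3, 1, -3) = (-4, 0, 6)
∇g · b = (-4)(-4) + (0)(-1) + (6)(-4) = -8

-8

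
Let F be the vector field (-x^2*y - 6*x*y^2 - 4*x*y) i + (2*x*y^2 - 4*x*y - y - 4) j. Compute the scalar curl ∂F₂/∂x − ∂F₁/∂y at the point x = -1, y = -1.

15

∂F₂/∂x = 2*y^2 - 4*y
∂F₁/∂y = -x^2 - 12*x*y - 4*x
Scalar curl = x^2 + 12*x*y + 4*x + 2*y^2 - 4*y
At (-1, -1): 15.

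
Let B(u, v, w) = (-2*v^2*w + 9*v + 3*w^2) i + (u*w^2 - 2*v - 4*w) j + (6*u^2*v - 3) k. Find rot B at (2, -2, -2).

(∇×B)₁ = ∂B₃/∂v − ∂B₂/∂w = 6*u^2 - 2*u*w + 4
(∇×B)₂ = ∂B₁/∂w − ∂B₃/∂u = -12*u*v - 2*v^2 + 6*w
(∇×B)₃ = ∂B₂/∂u − ∂B₁/∂v = 4*v*w + w^2 - 9
∇×B = (6*u^2 - 2*u*w + 4, -12*u*v - 2*v^2 + 6*w, 4*v*w + w^2 - 9)
At (2, -2, -2): (36, 28, 11).

(36, 28, 11)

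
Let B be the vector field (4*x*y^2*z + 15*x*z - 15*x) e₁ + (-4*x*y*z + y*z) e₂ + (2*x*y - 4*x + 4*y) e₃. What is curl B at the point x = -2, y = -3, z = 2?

(27, -92, -72)

(∇×B)₁ = ∂B₃/∂y − ∂B₂/∂z = 4*x*y + 2*x - y + 4
(∇×B)₂ = ∂B₁/∂z − ∂B₃/∂x = 4*x*y^2 + 15*x - 2*y + 4
(∇×B)₃ = ∂B₂/∂x − ∂B₁/∂y = -8*x*y*z - 4*y*z
∇×B = (4*x*y + 2*x - y + 4, 4*x*y^2 + 15*x - 2*y + 4, -8*x*y*z - 4*y*z)
At (-2, -3, 2): (27, -92, -72).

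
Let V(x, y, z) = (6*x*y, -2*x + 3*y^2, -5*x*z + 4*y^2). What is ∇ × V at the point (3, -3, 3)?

(-24, 15, -20)

(∇×V)₁ = ∂V₃/∂y − ∂V₂/∂z = 8*y
(∇×V)₂ = ∂V₁/∂z − ∂V₃/∂x = 5*z
(∇×V)₃ = ∂V₂/∂x − ∂V₁/∂y = -6*x - 2
∇×V = (8*y, 5*z, -6*x - 2)
At (3, -3, 3): (-24, 15, -20).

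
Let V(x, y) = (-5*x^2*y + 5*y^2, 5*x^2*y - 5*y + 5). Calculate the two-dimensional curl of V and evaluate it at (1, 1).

5

∂V₂/∂x = 10*x*y
∂V₁/∂y = -5*x^2 + 10*y
Scalar curl = 5*x^2 + 10*x*y - 10*y
At (1, 1): 5.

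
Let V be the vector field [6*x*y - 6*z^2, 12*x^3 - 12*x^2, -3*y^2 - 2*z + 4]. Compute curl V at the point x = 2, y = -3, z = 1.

(∇×V)₁ = ∂V₃/∂y − ∂V₂/∂z = -6*y
(∇×V)₂ = ∂V₁/∂z − ∂V₃/∂x = -12*z
(∇×V)₃ = ∂V₂/∂x − ∂V₁/∂y = 36*x^2 - 30*x
∇×V = (-6*y, -12*z, 36*x^2 - 30*x)
At (2, -3, 1): (18, -12, 84).

(18, -12, 84)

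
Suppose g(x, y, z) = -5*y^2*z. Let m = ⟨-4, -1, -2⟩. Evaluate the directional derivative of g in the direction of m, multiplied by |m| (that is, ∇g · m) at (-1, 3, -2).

∂g/∂x = 0
∂g/∂y = -10*y*z
∂g/∂z = -5*y^2
∇g at (-1, 3, -2) = (0, 60, -45)
∇g · m = (0)(-4) + (60)(-1) + (-45)(-2) = 30

30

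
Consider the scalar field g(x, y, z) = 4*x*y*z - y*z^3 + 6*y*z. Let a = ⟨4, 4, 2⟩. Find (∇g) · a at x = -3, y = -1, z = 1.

-26

∂g/∂x = 4*y*z
∂g/∂y = 4*x*z - z^3 + 6*z
∂g/∂z = 4*x*y - 3*y*z^2 + 6*y
∇g at (-3, -1, 1) = (-4, -7, 9)
∇g · a = (-4)(4) + (-7)(4) + (9)(2) = -26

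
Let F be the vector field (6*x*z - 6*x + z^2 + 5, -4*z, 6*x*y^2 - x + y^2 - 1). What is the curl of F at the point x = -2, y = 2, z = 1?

(-40, -33, 0)

(∇×F)₁ = ∂F₃/∂y − ∂F₂/∂z = 12*x*y + 2*y + 4
(∇×F)₂ = ∂F₁/∂z − ∂F₃/∂x = 6*x - 6*y^2 + 2*z + 1
(∇×F)₃ = ∂F₂/∂x − ∂F₁/∂y = 0
∇×F = (12*x*y + 2*y + 4, 6*x - 6*y^2 + 2*z + 1, 0)
At (-2, 2, 1): (-40, -33, 0).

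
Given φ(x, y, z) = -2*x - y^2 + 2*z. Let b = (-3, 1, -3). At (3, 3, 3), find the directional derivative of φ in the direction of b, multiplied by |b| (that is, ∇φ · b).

∂φ/∂x = -2
∂φ/∂y = -2*y
∂φ/∂z = 2
∇φ at (3, 3, 3) = (-2, -6, 2)
∇φ · b = (-2)(-3) + (-6)(1) + (2)(-3) = -6

-6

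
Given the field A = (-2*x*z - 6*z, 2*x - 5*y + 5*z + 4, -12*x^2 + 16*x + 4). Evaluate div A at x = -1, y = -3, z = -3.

∂A₁/∂x = -2*z
∂A₂/∂y = -5
∂A₃/∂z = 0
∇·A = -2*z - 5
At (-1, -3, -3): 1.

1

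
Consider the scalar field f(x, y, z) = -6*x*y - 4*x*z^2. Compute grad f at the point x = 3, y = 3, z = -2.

(-34, -18, 48)

∂f/∂x = -6*y - 4*z^2
∂f/∂y = -6*x
∂f/∂z = -8*x*z
∇f = (-6*y - 4*z^2, -6*x, -8*x*z)
At (3, 3, -2): (-34, -18, 48).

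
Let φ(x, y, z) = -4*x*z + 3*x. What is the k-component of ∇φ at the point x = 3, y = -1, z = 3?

(∇φ)_3 = ∂φ/∂z = -4*x
At (3, -1, 3): -12.

-12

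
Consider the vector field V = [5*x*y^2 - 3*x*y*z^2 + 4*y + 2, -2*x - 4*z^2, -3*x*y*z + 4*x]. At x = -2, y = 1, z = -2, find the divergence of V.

∂V₁/∂x = 5*y^2 - 3*y*z^2
∂V₂/∂y = 0
∂V₃/∂z = -3*x*y
∇·V = -3*x*y + 5*y^2 - 3*y*z^2
At (-2, 1, -2): -1.

-1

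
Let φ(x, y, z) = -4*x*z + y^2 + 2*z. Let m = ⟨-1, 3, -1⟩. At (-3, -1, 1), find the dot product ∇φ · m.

-16

∂φ/∂x = -4*z
∂φ/∂y = 2*y
∂φ/∂z = -4*x + 2
∇φ at (-3, -1, 1) = (-4, -2, 14)
∇φ · m = (-4)(-1) + (-2)(3) + (14)(-1) = -16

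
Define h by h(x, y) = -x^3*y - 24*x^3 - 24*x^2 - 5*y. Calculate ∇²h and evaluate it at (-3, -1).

∂²h/∂x² = -6*(x*y + 24*x + 8)
∂²h/∂y² = 0
∇²h = -6*x*y - 144*x - 48
At (-3, -1): 366.

366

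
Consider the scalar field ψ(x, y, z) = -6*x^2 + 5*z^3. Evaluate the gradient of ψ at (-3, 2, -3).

∂ψ/∂x = -12*x
∂ψ/∂y = 0
∂ψ/∂z = 15*z^2
∇ψ = (-12*x, 0, 15*z^2)
At (-3, 2, -3): (36, 0, 135).

(36, 0, 135)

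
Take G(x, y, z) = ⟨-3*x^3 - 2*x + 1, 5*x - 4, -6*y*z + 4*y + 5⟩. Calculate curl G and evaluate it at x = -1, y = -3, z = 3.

(∇×G)₁ = ∂G₃/∂y − ∂G₂/∂z = -6*z + 4
(∇×G)₂ = ∂G₁/∂z − ∂G₃/∂x = 0
(∇×G)₃ = ∂G₂/∂x − ∂G₁/∂y = 5
∇×G = (-6*z + 4, 0, 5)
At (-1, -3, 3): (-14, 0, 5).

(-14, 0, 5)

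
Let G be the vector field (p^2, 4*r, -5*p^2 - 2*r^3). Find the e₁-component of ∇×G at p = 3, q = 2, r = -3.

-4

(∇×G)_1 = ∂G₃/∂q − ∂G₂/∂r
= 0 − (4)
= -4
At (3, 2, -3): -4.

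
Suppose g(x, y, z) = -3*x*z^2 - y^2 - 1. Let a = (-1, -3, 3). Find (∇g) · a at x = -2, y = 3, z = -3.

∂g/∂x = -3*z^2
∂g/∂y = -2*y
∂g/∂z = -6*x*z
∇g at (-2, 3, -3) = (-27, -6, -36)
∇g · a = (-27)(-1) + (-6)(-3) + (-36)(3) = -63

-63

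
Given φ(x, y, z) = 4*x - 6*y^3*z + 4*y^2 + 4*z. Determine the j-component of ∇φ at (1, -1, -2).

(∇φ)_2 = ∂φ/∂y = -18*y^2*z + 8*y
At (1, -1, -2): 28.

28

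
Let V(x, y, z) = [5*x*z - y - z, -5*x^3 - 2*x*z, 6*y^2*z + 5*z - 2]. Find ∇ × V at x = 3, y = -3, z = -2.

(∇×V)₁ = ∂V₃/∂y − ∂V₂/∂z = 2*x + 12*y*z
(∇×V)₂ = ∂V₁/∂z − ∂V₃/∂x = 5*x - 1
(∇×V)₃ = ∂V₂/∂x − ∂V₁/∂y = -15*x^2 - 2*z + 1
∇×V = (2*x + 12*y*z, 5*x - 1, -15*x^2 - 2*z + 1)
At (3, -3, -2): (78, 14, -130).

(78, 14, -130)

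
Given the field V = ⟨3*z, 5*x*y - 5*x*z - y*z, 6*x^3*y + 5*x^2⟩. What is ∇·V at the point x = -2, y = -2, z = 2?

-12

∂V₁/∂x = 0
∂V₂/∂y = 5*x - z
∂V₃/∂z = 0
∇·V = 5*x - z
At (-2, -2, 2): -12.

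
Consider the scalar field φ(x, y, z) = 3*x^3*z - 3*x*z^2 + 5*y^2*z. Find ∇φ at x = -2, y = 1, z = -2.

∂φ/∂x = 9*x^2*z - 3*z^2
∂φ/∂y = 10*y*z
∂φ/∂z = 3*x^3 - 6*x*z + 5*y^2
∇φ = (9*x^2*z - 3*z^2, 10*y*z, 3*x^3 - 6*x*z + 5*y^2)
At (-2, 1, -2): (-84, -20, -43).

(-84, -20, -43)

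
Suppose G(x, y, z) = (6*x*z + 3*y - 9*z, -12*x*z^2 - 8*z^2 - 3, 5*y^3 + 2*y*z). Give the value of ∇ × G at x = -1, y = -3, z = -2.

(∇×G)₁ = ∂G₃/∂y − ∂G₂/∂z = 24*x*z + 15*y^2 + 18*z
(∇×G)₂ = ∂G₁/∂z − ∂G₃/∂x = 6*x - 9
(∇×G)₃ = ∂G₂/∂x − ∂G₁/∂y = -12*z^2 - 3
∇×G = (24*x*z + 15*y^2 + 18*z, 6*x - 9, -12*z^2 - 3)
At (-1, -3, -2): (147, -15, -51).

(147, -15, -51)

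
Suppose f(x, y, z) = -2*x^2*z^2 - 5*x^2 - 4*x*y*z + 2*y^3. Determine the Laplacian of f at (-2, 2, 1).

∂²f/∂x² = -2*(2*z^2 + 5)
∂²f/∂y² = 12*y
∂²f/∂z² = -4*x^2
∇²f = -4*x^2 + 12*y - 4*z^2 - 10
At (-2, 2, 1): -6.

-6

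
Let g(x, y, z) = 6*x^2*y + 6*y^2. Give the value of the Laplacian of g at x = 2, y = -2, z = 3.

∂²g/∂x² = 12*y
∂²g/∂y² = 12
∂²g/∂z² = 0
∇²g = 12*y + 12
At (2, -2, 3): -12.

-12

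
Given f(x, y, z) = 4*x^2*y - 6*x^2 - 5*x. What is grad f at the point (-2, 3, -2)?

(-29, 16, 0)

∂f/∂x = 8*x*y - 12*x - 5
∂f/∂y = 4*x^2
∂f/∂z = 0
∇f = (8*x*y - 12*x - 5, 4*x^2, 0)
At (-2, 3, -2): (-29, 16, 0).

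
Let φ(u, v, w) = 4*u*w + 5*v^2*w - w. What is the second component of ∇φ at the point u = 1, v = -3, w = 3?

-90

(∇φ)_2 = ∂φ/∂v = 10*v*w
At (1, -3, 3): -90.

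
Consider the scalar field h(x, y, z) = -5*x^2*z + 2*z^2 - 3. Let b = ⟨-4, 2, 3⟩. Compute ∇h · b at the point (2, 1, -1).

∂h/∂x = -10*x*z
∂h/∂y = 0
∂h/∂z = -5*x^2 + 4*z
∇h at (2, 1, -1) = (20, 0, -24)
∇h · b = (20)(-4) + (0)(2) + (-24)(3) = -152

-152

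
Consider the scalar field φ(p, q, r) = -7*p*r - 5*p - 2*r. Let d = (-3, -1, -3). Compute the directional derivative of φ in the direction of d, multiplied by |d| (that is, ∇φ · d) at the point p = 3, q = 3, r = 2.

126

∂φ/∂p = -7*r - 5
∂φ/∂q = 0
∂φ/∂r = -7*p - 2
∇φ at (3, 3, 2) = (-19, 0, -23)
∇φ · d = (-19)(-3) + (0)(-1) + (-23)(-3) = 126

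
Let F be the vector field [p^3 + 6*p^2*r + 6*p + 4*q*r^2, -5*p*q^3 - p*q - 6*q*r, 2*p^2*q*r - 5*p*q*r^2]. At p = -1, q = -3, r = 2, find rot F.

(∇×F)₁ = ∂F₃/∂q − ∂F₂/∂r = 2*p^2*r - 5*p*r^2 + 6*q
(∇×F)₂ = ∂F₁/∂r − ∂F₃/∂p = 6*p^2 - 4*p*q*r + 5*q*r^2 + 8*q*r
(∇×F)₃ = ∂F₂/∂p − ∂F₁/∂q = -5*q^3 - q - 4*r^2
∇×F = (2*p^2*r - 5*p*r^2 + 6*q, 6*p^2 - 4*p*q*r + 5*q*r^2 + 8*q*r, -5*q^3 - q - 4*r^2)
At (-1, -3, 2): (6, -126, 122).

(6, -126, 122)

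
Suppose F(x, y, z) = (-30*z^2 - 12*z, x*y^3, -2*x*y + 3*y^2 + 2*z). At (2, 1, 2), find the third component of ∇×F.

1

(∇×F)_3 = ∂F₂/∂x − ∂F₁/∂y
= y^3 − (0)
= y^3
At (2, 1, 2): 1.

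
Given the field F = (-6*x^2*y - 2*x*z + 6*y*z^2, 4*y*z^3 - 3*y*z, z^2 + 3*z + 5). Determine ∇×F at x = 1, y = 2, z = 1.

(-18, 22, 0)

(∇×F)₁ = ∂F₃/∂y − ∂F₂/∂z = -12*y*z^2 + 3*y
(∇×F)₂ = ∂F₁/∂z − ∂F₃/∂x = -2*x + 12*y*z
(∇×F)₃ = ∂F₂/∂x − ∂F₁/∂y = 6*x^2 - 6*z^2
∇×F = (-12*y*z^2 + 3*y, -2*x + 12*y*z, 6*x^2 - 6*z^2)
At (1, 2, 1): (-18, 22, 0).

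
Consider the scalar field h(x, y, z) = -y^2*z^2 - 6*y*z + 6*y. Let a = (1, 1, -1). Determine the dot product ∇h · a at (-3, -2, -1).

-4

∂h/∂x = 0
∂h/∂y = -2*y*z^2 - 6*z + 6
∂h/∂z = -2*y^2*z - 6*y
∇h at (-3, -2, -1) = (0, 16, 20)
∇h · a = (0)(1) + (16)(1) + (20)(-1) = -4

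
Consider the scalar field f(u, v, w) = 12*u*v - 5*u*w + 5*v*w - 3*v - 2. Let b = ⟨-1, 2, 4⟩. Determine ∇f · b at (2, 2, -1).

∂f/∂u = 12*v - 5*w
∂f/∂v = 12*u + 5*w - 3
∂f/∂w = -5*u + 5*v
∇f at (2, 2, -1) = (29, 16, 0)
∇f · b = (29)(-1) + (16)(2) + (0)(4) = 3

3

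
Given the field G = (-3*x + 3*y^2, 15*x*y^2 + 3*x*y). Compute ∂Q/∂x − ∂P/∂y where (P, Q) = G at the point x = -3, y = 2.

54

∂G₂/∂x = 15*y^2 + 3*y
∂G₁/∂y = 6*y
Scalar curl = 15*y^2 - 3*y
At (-3, 2): 54.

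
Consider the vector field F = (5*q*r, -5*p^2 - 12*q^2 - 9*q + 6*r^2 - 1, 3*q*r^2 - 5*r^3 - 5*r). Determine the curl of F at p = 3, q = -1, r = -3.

(∇×F)₁ = ∂F₃/∂q − ∂F₂/∂r = 3*r^2 - 12*r
(∇×F)₂ = ∂F₁/∂r − ∂F₃/∂p = 5*q
(∇×F)₃ = ∂F₂/∂p − ∂F₁/∂q = -10*p - 5*r
∇×F = (3*r^2 - 12*r, 5*q, -10*p - 5*r)
At (3, -1, -3): (63, -5, -15).

(63, -5, -15)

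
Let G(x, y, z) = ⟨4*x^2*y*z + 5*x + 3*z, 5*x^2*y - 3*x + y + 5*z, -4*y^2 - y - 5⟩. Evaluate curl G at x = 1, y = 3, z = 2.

(-30, 15, 19)

(∇×G)₁ = ∂G₃/∂y − ∂G₂/∂z = -8*y - 6
(∇×G)₂ = ∂G₁/∂z − ∂G₃/∂x = 4*x^2*y + 3
(∇×G)₃ = ∂G₂/∂x − ∂G₁/∂y = -4*x^2*z + 10*x*y - 3
∇×G = (-8*y - 6, 4*x^2*y + 3, -4*x^2*z + 10*x*y - 3)
At (1, 3, 2): (-30, 15, 19).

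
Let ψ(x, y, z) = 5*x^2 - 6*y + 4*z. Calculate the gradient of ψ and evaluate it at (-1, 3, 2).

∂ψ/∂x = 10*x
∂ψ/∂y = -6
∂ψ/∂z = 4
∇ψ = (10*x, -6, 4)
At (-1, 3, 2): (-10, -6, 4).

(-10, -6, 4)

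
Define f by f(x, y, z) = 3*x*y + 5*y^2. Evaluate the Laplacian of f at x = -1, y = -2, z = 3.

10

∂²f/∂x² = 0
∂²f/∂y² = 10
∂²f/∂z² = 0
∇²f = 10
At (-1, -2, 3): 10.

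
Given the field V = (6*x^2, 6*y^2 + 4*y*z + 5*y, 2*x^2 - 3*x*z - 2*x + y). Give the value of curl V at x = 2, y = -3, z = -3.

(∇×V)₁ = ∂V₃/∂y − ∂V₂/∂z = -4*y + 1
(∇×V)₂ = ∂V₁/∂z − ∂V₃/∂x = -4*x + 3*z + 2
(∇×V)₃ = ∂V₂/∂x − ∂V₁/∂y = 0
∇×V = (-4*y + 1, -4*x + 3*z + 2, 0)
At (2, -3, -3): (13, -15, 0).

(13, -15, 0)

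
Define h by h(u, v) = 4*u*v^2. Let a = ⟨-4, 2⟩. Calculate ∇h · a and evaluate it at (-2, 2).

∂h/∂u = 4*v^2
∂h/∂v = 8*u*v
∇h at (-2, 2) = (16, -32)
∇h · a = (16)(-4) + (-32)(2) = -128

-128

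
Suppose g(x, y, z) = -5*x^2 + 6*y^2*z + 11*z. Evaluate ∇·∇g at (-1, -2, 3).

∂²g/∂x² = -10
∂²g/∂y² = 12*z
∂²g/∂z² = 0
∇²g = 12*z - 10
At (-1, -2, 3): 26.

26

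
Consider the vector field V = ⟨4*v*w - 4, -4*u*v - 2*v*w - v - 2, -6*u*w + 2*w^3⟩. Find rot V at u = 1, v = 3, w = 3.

(∇×V)₁ = ∂V₃/∂v − ∂V₂/∂w = 2*v
(∇×V)₂ = ∂V₁/∂w − ∂V₃/∂u = 4*v + 6*w
(∇×V)₃ = ∂V₂/∂u − ∂V₁/∂v = -4*v - 4*w
∇×V = (2*v, 4*v + 6*w, -4*v - 4*w)
At (1, 3, 3): (6, 30, -24).

(6, 30, -24)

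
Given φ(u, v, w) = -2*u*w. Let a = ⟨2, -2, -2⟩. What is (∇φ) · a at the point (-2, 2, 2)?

-16

∂φ/∂u = -2*w
∂φ/∂v = 0
∂φ/∂w = -2*u
∇φ at (-2, 2, 2) = (-4, 0, 4)
∇φ · a = (-4)(2) + (0)(-2) + (4)(-2) = -16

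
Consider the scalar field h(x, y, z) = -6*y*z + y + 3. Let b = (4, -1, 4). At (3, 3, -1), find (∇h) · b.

-79

∂h/∂x = 0
∂h/∂y = -6*z + 1
∂h/∂z = -6*y
∇h at (3, 3, -1) = (0, 7, -18)
∇h · b = (0)(4) + (7)(-1) + (-18)(4) = -79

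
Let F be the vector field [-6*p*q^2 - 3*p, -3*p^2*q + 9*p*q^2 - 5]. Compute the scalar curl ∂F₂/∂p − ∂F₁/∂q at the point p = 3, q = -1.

-9

∂F₂/∂p = -6*p*q + 9*q^2
∂F₁/∂q = -12*p*q
Scalar curl = 6*p*q + 9*q^2
At (3, -1): -9.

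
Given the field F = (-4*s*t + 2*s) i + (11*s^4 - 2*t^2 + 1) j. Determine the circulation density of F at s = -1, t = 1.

-48

∂F₂/∂s = 44*s^3
∂F₁/∂t = -4*s
Scalar curl = 44*s^3 + 4*s
At (-1, 1): -48.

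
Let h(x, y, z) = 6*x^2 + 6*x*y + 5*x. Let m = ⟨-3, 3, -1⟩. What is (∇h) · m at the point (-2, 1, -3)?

∂h/∂x = 12*x + 6*y + 5
∂h/∂y = 6*x
∂h/∂z = 0
∇h at (-2, 1, -3) = (-13, -12, 0)
∇h · m = (-13)(-3) + (-12)(3) + (0)(-1) = 3

3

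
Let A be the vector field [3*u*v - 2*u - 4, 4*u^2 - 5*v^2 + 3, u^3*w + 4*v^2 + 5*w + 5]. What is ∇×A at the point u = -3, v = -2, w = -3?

(∇×A)₁ = ∂A₃/∂v − ∂A₂/∂w = 8*v
(∇×A)₂ = ∂A₁/∂w − ∂A₃/∂u = -3*u^2*w
(∇×A)₃ = ∂A₂/∂u − ∂A₁/∂v = 5*u
∇×A = (8*v, -3*u^2*w, 5*u)
At (-3, -2, -3): (-16, 81, -15).

(-16, 81, -15)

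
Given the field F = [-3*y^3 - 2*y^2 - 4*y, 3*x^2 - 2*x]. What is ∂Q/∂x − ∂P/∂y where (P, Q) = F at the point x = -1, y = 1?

∂F₂/∂x = 6*x - 2
∂F₁/∂y = -9*y^2 - 4*y - 4
Scalar curl = 6*x + 9*y^2 + 4*y + 2
At (-1, 1): 9.

9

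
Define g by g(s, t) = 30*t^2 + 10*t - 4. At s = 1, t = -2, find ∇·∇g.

60

∂²g/∂s² = 0
∂²g/∂t² = 60
∇²g = 60
At (1, -2): 60.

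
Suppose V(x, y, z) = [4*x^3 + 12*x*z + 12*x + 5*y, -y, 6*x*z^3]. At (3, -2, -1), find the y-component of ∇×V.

42

(∇×V)_2 = ∂V₁/∂z − ∂V₃/∂x
= 12*x − (6*z^3)
= 12*x - 6*z^3
At (3, -2, -1): 42.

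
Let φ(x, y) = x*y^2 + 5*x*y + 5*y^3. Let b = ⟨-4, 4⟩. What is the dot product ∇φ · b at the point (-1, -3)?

∂φ/∂x = y^2 + 5*y
∂φ/∂y = 2*x*y + 5*x + 15*y^2
∇φ at (-1, -3) = (-6, 136)
∇φ · b = (-6)(-4) + (136)(4) = 568

568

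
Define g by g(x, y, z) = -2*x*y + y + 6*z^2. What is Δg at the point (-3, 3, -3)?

∂²g/∂x² = 0
∂²g/∂y² = 0
∂²g/∂z² = 12
∇²g = 12
At (-3, 3, -3): 12.

12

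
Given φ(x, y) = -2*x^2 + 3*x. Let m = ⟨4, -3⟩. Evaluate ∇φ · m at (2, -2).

∂φ/∂x = -4*x + 3
∂φ/∂y = 0
∇φ at (2, -2) = (-5, 0)
∇φ · m = (-5)(4) + (0)(-3) = -20

-20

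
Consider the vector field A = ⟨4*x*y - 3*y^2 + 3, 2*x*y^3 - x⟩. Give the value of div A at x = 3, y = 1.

∂A₁/∂x = 4*y
∂A₂/∂y = 6*x*y^2
∇·A = 6*x*y^2 + 4*y
At (3, 1): 22.

22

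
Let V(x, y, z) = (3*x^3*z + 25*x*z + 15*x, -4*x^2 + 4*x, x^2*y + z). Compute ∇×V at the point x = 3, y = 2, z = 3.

(∇×V)₁ = ∂V₃/∂y − ∂V₂/∂z = x^2
(∇×V)₂ = ∂V₁/∂z − ∂V₃/∂x = 3*x^3 - 2*x*y + 25*x
(∇×V)₃ = ∂V₂/∂x − ∂V₁/∂y = -8*x + 4
∇×V = (x^2, 3*x^3 - 2*x*y + 25*x, -8*x + 4)
At (3, 2, 3): (9, 144, -20).

(9, 144, -20)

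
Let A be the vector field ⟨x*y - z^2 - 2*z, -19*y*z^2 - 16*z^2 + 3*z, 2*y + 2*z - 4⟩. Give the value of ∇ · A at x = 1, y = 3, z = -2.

∂A₁/∂x = y
∂A₂/∂y = -19*z^2
∂A₃/∂z = 2
∇·A = y - 19*z^2 + 2
At (1, 3, -2): -71.

-71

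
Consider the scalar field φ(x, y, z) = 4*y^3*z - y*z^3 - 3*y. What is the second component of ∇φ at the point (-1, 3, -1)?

-110

(∇φ)_2 = ∂φ/∂y = 12*y^2*z - z^3 - 3
At (-1, 3, -1): -110.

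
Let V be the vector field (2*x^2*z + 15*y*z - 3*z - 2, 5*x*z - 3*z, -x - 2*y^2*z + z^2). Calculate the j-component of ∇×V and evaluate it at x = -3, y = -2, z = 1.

(∇×V)_2 = ∂V₁/∂z − ∂V₃/∂x
= 2*x^2 + 15*y - 3 − (-1)
= 2*x^2 + 15*y - 2
At (-3, -2, 1): -14.

-14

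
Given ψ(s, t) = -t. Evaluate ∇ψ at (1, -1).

∂ψ/∂s = 0
∂ψ/∂t = -1
∇ψ = (0, -1)
At (1, -1): (0, -1).

(0, -1)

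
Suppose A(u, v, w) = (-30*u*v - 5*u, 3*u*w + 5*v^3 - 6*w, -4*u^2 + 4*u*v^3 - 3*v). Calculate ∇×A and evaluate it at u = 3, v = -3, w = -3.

(∇×A)₁ = ∂A₃/∂v − ∂A₂/∂w = 12*u*v^2 - 3*u + 3
(∇×A)₂ = ∂A₁/∂w − ∂A₃/∂u = 8*u - 4*v^3
(∇×A)₃ = ∂A₂/∂u − ∂A₁/∂v = 30*u + 3*w
∇×A = (12*u*v^2 - 3*u + 3, 8*u - 4*v^3, 30*u + 3*w)
At (3, -3, -3): (318, 132, 81).

(318, 132, 81)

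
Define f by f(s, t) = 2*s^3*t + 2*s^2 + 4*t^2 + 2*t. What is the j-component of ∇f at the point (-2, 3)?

(∇f)_2 = ∂f/∂t = 2*s^3 + 8*t + 2
At (-2, 3): 10.

10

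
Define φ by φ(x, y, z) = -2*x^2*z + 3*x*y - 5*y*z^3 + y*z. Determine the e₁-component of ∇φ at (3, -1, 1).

-15

(∇φ)_1 = ∂φ/∂x = -4*x*z + 3*y
At (3, -1, 1): -15.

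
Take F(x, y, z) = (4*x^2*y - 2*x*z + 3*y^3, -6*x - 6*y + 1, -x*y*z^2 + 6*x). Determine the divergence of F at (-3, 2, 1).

∂F₁/∂x = 8*x*y - 2*z
∂F₂/∂y = -6
∂F₃/∂z = -2*x*y*z
∇·F = -2*x*y*z + 8*x*y - 2*z - 6
At (-3, 2, 1): -44.

-44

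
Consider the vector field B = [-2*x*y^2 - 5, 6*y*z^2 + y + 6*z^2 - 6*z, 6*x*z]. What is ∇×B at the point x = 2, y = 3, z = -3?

(150, 18, 24)

(∇×B)₁ = ∂B₃/∂y − ∂B₂/∂z = -12*y*z - 12*z + 6
(∇×B)₂ = ∂B₁/∂z − ∂B₃/∂x = -6*z
(∇×B)₃ = ∂B₂/∂x − ∂B₁/∂y = 4*x*y
∇×B = (-12*y*z - 12*z + 6, -6*z, 4*x*y)
At (2, 3, -3): (150, 18, 24).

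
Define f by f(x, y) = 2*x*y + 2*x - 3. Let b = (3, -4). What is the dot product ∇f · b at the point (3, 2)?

-6

∂f/∂x = 2*y + 2
∂f/∂y = 2*x
∇f at (3, 2) = (6, 6)
∇f · b = (6)(3) + (6)(-4) = -6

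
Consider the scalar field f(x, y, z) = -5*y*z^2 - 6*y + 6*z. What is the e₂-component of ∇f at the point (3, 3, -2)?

(∇f)_2 = ∂f/∂y = -5*z^2 - 6
At (3, 3, -2): -26.

-26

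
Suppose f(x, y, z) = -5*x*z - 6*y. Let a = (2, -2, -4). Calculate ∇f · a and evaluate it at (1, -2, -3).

62

∂f/∂x = -5*z
∂f/∂y = -6
∂f/∂z = -5*x
∇f at (1, -2, -3) = (15, -6, -5)
∇f · a = (15)(2) + (-6)(-2) + (-5)(-4) = 62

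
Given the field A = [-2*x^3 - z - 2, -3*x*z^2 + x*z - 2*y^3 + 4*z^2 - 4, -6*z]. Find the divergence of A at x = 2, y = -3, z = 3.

∂A₁/∂x = -6*x^2
∂A₂/∂y = -6*y^2
∂A₃/∂z = -6
∇·A = -6*x^2 - 6*y^2 - 6
At (2, -3, 3): -84.

-84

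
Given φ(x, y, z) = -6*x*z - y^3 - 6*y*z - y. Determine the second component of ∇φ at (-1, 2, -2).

-1

(∇φ)_2 = ∂φ/∂y = -3*y^2 - 6*z - 1
At (-1, 2, -2): -1.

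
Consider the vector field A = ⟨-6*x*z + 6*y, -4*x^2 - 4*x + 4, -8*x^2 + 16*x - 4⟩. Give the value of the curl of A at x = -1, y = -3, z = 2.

(∇×A)₁ = ∂A₃/∂y − ∂A₂/∂z = 0
(∇×A)₂ = ∂A₁/∂z − ∂A₃/∂x = 10*x - 16
(∇×A)₃ = ∂A₂/∂x − ∂A₁/∂y = -8*x - 10
∇×A = (0, 10*x - 16, -8*x - 10)
At (-1, -3, 2): (0, -26, -2).

(0, -26, -2)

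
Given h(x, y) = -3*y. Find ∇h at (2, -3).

∂h/∂x = 0
∂h/∂y = -3
∇h = (0, -3)
At (2, -3): (0, -3).

(0, -3)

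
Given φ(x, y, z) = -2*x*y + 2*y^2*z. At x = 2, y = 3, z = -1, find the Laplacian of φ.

∂²φ/∂x² = 0
∂²φ/∂y² = 4*z
∂²φ/∂z² = 0
∇²φ = 4*z
At (2, 3, -1): -4.

-4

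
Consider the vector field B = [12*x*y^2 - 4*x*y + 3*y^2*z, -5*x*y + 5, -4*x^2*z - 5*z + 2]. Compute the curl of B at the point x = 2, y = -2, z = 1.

(∇×B)₁ = ∂B₃/∂y − ∂B₂/∂z = 0
(∇×B)₂ = ∂B₁/∂z − ∂B₃/∂x = 8*x*z + 3*y^2
(∇×B)₃ = ∂B₂/∂x − ∂B₁/∂y = -24*x*y + 4*x - 6*y*z - 5*y
∇×B = (0, 8*x*z + 3*y^2, -24*x*y + 4*x - 6*y*z - 5*y)
At (2, -2, 1): (0, 28, 126).

(0, 28, 126)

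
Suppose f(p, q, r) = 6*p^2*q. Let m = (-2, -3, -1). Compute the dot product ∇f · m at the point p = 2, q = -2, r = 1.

24

∂f/∂p = 12*p*q
∂f/∂q = 6*p^2
∂f/∂r = 0
∇f at (2, -2, 1) = (-48, 24, 0)
∇f · m = (-48)(-2) + (24)(-3) + (0)(-1) = 24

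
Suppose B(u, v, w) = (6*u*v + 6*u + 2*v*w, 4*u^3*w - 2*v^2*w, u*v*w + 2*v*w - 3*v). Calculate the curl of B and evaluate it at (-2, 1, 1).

(∇×B)₁ = ∂B₃/∂v − ∂B₂/∂w = -4*u^3 + u*w + 2*v^2 + 2*w - 3
(∇×B)₂ = ∂B₁/∂w − ∂B₃/∂u = -v*w + 2*v
(∇×B)₃ = ∂B₂/∂u − ∂B₁/∂v = 12*u^2*w - 6*u - 2*w
∇×B = (-4*u^3 + u*w + 2*v^2 + 2*w - 3, -v*w + 2*v, 12*u^2*w - 6*u - 2*w)
At (-2, 1, 1): (31, 1, 58).

(31, 1, 58)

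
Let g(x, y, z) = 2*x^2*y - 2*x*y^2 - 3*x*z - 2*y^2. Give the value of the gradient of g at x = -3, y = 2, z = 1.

(-35, 34, 9)

∂g/∂x = 4*x*y - 2*y^2 - 3*z
∂g/∂y = 2*x^2 - 4*x*y - 4*y
∂g/∂z = -3*x
∇g = (4*x*y - 2*y^2 - 3*z, 2*x^2 - 4*x*y - 4*y, -3*x)
At (-3, 2, 1): (-35, 34, 9).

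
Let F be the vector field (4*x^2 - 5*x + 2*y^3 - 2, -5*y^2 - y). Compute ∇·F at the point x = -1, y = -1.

-4

∂F₁/∂x = 8*x - 5
∂F₂/∂y = -10*y - 1
∇·F = 8*x - 10*y - 6
At (-1, -1): -4.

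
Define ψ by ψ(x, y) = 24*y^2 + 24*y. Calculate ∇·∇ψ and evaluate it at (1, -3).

48

∂²ψ/∂x² = 0
∂²ψ/∂y² = 48
∇²ψ = 48
At (1, -3): 48.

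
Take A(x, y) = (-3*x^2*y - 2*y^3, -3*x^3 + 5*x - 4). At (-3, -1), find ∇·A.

∂A₁/∂x = -6*x*y
∂A₂/∂y = 0
∇·A = -6*x*y
At (-3, -1): -18.

-18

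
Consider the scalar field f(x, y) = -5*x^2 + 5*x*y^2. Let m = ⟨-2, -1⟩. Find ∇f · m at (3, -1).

80

∂f/∂x = -10*x + 5*y^2
∂f/∂y = 10*x*y
∇f at (3, -1) = (-25, -30)
∇f · m = (-25)(-2) + (-30)(-1) = 80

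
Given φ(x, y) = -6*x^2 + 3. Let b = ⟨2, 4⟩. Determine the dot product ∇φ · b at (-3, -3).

72

∂φ/∂x = -12*x
∂φ/∂y = 0
∇φ at (-3, -3) = (36, 0)
∇φ · b = (36)(2) + (0)(4) = 72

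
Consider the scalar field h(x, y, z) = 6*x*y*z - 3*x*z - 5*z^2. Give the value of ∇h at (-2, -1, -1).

(9, 12, 28)

∂h/∂x = 6*y*z - 3*z
∂h/∂y = 6*x*z
∂h/∂z = 6*x*y - 3*x - 10*z
∇h = (6*y*z - 3*z, 6*x*z, 6*x*y - 3*x - 10*z)
At (-2, -1, -1): (9, 12, 28).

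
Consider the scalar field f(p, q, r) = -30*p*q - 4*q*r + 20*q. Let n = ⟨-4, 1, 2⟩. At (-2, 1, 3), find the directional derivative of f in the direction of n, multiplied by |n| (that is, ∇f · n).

∂f/∂p = -30*q
∂f/∂q = -30*p - 4*r + 20
∂f/∂r = -4*q
∇f at (-2, 1, 3) = (-30, 68, -4)
∇f · n = (-30)(-4) + (68)(1) + (-4)(2) = 180

180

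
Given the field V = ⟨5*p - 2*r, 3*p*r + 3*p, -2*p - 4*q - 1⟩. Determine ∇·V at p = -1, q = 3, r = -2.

∂V₁/∂p = 5
∂V₂/∂q = 0
∂V₃/∂r = 0
∇·V = 5
At (-1, 3, -2): 5.

5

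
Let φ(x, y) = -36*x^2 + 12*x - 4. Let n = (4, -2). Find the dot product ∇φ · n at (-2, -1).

624

∂φ/∂x = -72*x + 12
∂φ/∂y = 0
∇φ at (-2, -1) = (156, 0)
∇φ · n = (156)(4) + (0)(-2) = 624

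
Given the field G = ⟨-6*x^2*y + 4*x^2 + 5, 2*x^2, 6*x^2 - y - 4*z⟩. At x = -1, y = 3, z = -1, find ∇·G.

∂G₁/∂x = -12*x*y + 8*x
∂G₂/∂y = 0
∂G₃/∂z = -4
∇·G = -12*x*y + 8*x - 4
At (-1, 3, -1): 24.

24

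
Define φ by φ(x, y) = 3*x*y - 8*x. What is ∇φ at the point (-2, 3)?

(1, -6)

∂φ/∂x = 3*y - 8
∂φ/∂y = 3*x
∇φ = (3*y - 8, 3*x)
At (-2, 3): (1, -6).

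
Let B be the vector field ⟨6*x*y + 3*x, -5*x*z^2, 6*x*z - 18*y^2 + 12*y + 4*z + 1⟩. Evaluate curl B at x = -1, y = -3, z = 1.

(110, -6, 1)

(∇×B)₁ = ∂B₃/∂y − ∂B₂/∂z = 10*x*z - 36*y + 12
(∇×B)₂ = ∂B₁/∂z − ∂B₃/∂x = -6*z
(∇×B)₃ = ∂B₂/∂x − ∂B₁/∂y = -6*x - 5*z^2
∇×B = (10*x*z - 36*y + 12, -6*z, -6*x - 5*z^2)
At (-1, -3, 1): (110, -6, 1).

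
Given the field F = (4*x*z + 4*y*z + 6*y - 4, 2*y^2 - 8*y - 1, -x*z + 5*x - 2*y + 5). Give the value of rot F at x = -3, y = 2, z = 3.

(-2, -6, -18)

(∇×F)₁ = ∂F₃/∂y − ∂F₂/∂z = -2
(∇×F)₂ = ∂F₁/∂z − ∂F₃/∂x = 4*x + 4*y + z - 5
(∇×F)₃ = ∂F₂/∂x − ∂F₁/∂y = -4*z - 6
∇×F = (-2, 4*x + 4*y + z - 5, -4*z - 6)
At (-3, 2, 3): (-2, -6, -18).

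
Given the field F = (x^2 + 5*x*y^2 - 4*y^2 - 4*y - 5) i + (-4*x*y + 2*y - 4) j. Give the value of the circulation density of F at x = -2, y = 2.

52

∂F₂/∂x = -4*y
∂F₁/∂y = 10*x*y - 8*y - 4
Scalar curl = -10*x*y + 4*y + 4
At (-2, 2): 52.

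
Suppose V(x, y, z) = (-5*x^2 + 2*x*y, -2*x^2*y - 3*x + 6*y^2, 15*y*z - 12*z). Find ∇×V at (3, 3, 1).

(15, 0, -45)

(∇×V)₁ = ∂V₃/∂y − ∂V₂/∂z = 15*z
(∇×V)₂ = ∂V₁/∂z − ∂V₃/∂x = 0
(∇×V)₃ = ∂V₂/∂x − ∂V₁/∂y = -4*x*y - 2*x - 3
∇×V = (15*z, 0, -4*x*y - 2*x - 3)
At (3, 3, 1): (15, 0, -45).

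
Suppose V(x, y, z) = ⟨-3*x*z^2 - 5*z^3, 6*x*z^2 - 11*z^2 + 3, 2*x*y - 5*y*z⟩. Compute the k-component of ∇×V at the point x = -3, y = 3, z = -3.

(∇×V)_3 = ∂V₂/∂x − ∂V₁/∂y
= 6*z^2 − (0)
= 6*z^2
At (-3, 3, -3): 54.

54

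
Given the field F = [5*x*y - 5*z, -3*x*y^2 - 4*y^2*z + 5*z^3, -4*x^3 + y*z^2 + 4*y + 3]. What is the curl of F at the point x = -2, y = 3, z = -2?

(-16, 43, -17)

(∇×F)₁ = ∂F₃/∂y − ∂F₂/∂z = 4*y^2 - 14*z^2 + 4
(∇×F)₂ = ∂F₁/∂z − ∂F₃/∂x = 12*x^2 - 5
(∇×F)₃ = ∂F₂/∂x − ∂F₁/∂y = -5*x - 3*y^2
∇×F = (4*y^2 - 14*z^2 + 4, 12*x^2 - 5, -5*x - 3*y^2)
At (-2, 3, -2): (-16, 43, -17).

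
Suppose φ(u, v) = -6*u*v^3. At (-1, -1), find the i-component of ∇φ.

(∇φ)_1 = ∂φ/∂u = -6*v^3
At (-1, -1): 6.

6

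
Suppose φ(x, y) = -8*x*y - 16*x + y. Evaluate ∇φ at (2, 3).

∂φ/∂x = -8*y - 16
∂φ/∂y = -8*x + 1
∇φ = (-8*y - 16, -8*x + 1)
At (2, 3): (-40, -15).

(-40, -15)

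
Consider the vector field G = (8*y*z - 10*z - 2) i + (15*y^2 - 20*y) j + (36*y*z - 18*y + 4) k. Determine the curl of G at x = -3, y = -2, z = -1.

(∇×G)₁ = ∂G₃/∂y − ∂G₂/∂z = 36*z - 18
(∇×G)₂ = ∂G₁/∂z − ∂G₃/∂x = 8*y - 10
(∇×G)₃ = ∂G₂/∂x − ∂G₁/∂y = -8*z
∇×G = (36*z - 18, 8*y - 10, -8*z)
At (-3, -2, -1): (-54, -26, 8).

(-54, -26, 8)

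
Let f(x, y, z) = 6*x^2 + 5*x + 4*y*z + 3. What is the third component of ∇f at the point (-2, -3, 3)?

(∇f)_3 = ∂f/∂z = 4*y
At (-2, -3, 3): -12.

-12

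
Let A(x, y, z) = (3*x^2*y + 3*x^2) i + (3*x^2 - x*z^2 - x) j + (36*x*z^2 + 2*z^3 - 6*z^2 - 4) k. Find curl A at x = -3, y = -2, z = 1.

(∇×A)₁ = ∂A₃/∂y − ∂A₂/∂z = 2*x*z
(∇×A)₂ = ∂A₁/∂z − ∂A₃/∂x = -36*z^2
(∇×A)₃ = ∂A₂/∂x − ∂A₁/∂y = -3*x^2 + 6*x - z^2 - 1
∇×A = (2*x*z, -36*z^2, -3*x^2 + 6*x - z^2 - 1)
At (-3, -2, 1): (-6, -36, -47).

(-6, -36, -47)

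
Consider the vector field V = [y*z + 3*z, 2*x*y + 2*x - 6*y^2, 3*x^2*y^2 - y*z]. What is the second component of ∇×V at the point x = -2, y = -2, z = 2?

(∇×V)_2 = ∂V₁/∂z − ∂V₃/∂x
= y + 3 − (6*x*y^2)
= -6*x*y^2 + y + 3
At (-2, -2, 2): 49.

49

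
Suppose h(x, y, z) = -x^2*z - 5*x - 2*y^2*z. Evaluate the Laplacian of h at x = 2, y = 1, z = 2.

-12

∂²h/∂x² = -2*z
∂²h/∂y² = -4*z
∂²h/∂z² = 0
∇²h = -6*z
At (2, 1, 2): -12.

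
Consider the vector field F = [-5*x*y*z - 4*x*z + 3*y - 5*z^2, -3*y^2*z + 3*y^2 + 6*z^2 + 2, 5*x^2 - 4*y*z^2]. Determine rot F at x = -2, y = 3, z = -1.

(∇×F)₁ = ∂F₃/∂y − ∂F₂/∂z = 3*y^2 - 4*z^2 - 12*z
(∇×F)₂ = ∂F₁/∂z − ∂F₃/∂x = -5*x*y - 14*x - 10*z
(∇×F)₃ = ∂F₂/∂x − ∂F₁/∂y = 5*x*z - 3
∇×F = (3*y^2 - 4*z^2 - 12*z, -5*x*y - 14*x - 10*z, 5*x*z - 3)
At (-2, 3, -1): (35, 68, 7).

(35, 68, 7)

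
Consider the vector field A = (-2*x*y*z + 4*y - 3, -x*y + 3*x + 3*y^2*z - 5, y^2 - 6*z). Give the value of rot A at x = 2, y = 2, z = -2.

(-8, -8, -11)

(∇×A)₁ = ∂A₃/∂y − ∂A₂/∂z = -3*y^2 + 2*y
(∇×A)₂ = ∂A₁/∂z − ∂A₃/∂x = -2*x*y
(∇×A)₃ = ∂A₂/∂x − ∂A₁/∂y = 2*x*z - y - 1
∇×A = (-3*y^2 + 2*y, -2*x*y, 2*x*z - y - 1)
At (2, 2, -2): (-8, -8, -11).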